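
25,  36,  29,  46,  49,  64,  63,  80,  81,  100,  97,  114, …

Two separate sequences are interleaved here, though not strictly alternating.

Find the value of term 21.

225

Reading positions in blocks of 4 reveals the pattern AABB — 2 tracks woven together.
Track A: 25, 36, 49, 64, 81, 100. Consecutive squares n² from n = 5.
Track B: 29, 46, 63, 80, 97, 114. Arithmetic, step +17.
The 21st slot belongs to track A; its 11th term is 225.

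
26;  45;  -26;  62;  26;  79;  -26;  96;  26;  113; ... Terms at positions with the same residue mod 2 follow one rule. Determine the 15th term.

Positions 1, 3, 5, … form one subsequence and positions 2, 4, 6, … form another.
Track A is 26, -26, 26, -26, 26, which is the oscillation 26·(−1)^(n+1).
Track B is 45, 62, 79, 96, 113, which is linear: a_n = 28 + 17·n.
Term 15 comes from track A (its 8th entry): -26.

-26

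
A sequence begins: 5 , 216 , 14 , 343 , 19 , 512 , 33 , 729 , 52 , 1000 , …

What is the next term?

85

Taking every 2nd term gives 2 separate tracks.
Track A: 5, 14, 19, 33, 52 (a Fibonacci-like recurrence a_n = a_{n-1} + a_{n-2}).
Track B: 216, 343, 512, 729, 1000 (consecutive cubes n³ from n = 6).
Position 11 → track A, term 6 = 85.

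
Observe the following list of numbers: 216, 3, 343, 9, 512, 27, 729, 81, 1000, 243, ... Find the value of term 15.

Positions 1, 3, 5, … form one subsequence and positions 2, 4, 6, … form another.
Track A = 216, 343, 512, 729, 1000: the cubes 6³, 7³, 8³, ….
Track B = 3, 9, 27, 81, 243: successive powers of 3.
Term 15 comes from track A (its 8th entry): 2197.

2197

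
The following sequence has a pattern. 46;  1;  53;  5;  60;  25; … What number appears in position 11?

81

The terms cycle through 2 interleaved subsequences.
Subsequence A: 46, 53, 60. Arithmetic, step +7.
Subsequence B: 1, 5, 25. Successive powers of 5.
Term 11 comes from subsequence A (its 6th entry): 81.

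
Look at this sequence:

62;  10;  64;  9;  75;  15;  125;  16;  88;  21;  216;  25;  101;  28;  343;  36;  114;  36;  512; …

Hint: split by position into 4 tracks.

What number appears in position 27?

Taking every 4th term gives 4 separate tracks.
Stream A is 62, 75, 88, 101, 114, which is adding 13 each time.
Stream B is 10, 15, 21, 28, 36, which is triangular numbers n(n+1)/2 for n = 4, 5, ….
Stream C is 64, 125, 216, 343, 512, which is perfect cubes starting at 4³.
Stream D is 9, 16, 25, 36, which is consecutive squares n² from n = 3.
Position 27 → stream C, term 7 = 1000.

1000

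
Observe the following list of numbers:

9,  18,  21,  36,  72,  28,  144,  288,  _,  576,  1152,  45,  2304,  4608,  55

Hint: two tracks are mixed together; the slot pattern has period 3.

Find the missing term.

Positions follow the repeating pattern AAB; grouping by letter gives 2 tracks.
Stream A = 9, 18, 36, 72, 144, 288, 576, 1152, 2304, 4608: multiplying by 2 each time.
Stream B = 21, 28, ?, 45, 55: the triangular numbers T_6, T_7, ….
Filling stream B at index 3 by its rule yields 36.

36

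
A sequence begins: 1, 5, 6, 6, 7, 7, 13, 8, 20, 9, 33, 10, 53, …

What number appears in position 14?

The terms cycle through 2 interleaved subsequences.
Track A: 1, 6, 7, 13, 20, 33, 53 (Fibonacci-style (each term is the sum of the two before it)).
Track B: 5, 6, 7, 8, 9, 10 (arithmetic, step +1).
Position 14 → track B, term 7 = 11.

11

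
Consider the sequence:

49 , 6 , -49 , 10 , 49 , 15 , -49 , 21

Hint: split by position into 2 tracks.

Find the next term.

The terms cycle through 2 interleaved subsequences.
Subsequence A: 49, -49, 49, -49. The oscillation 49·(−1)^(n+1).
Subsequence B: 6, 10, 15, 21. Triangular numbers starting at T_3.
Position 9 falls in subsequence A as its term 5, giving 49.

49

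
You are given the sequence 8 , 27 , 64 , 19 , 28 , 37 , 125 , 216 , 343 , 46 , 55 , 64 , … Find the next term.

Reading positions in blocks of 6 reveals the pattern AAABBB — 2 tracks woven together.
Track A: 8, 27, 64, 125, 216, 343. Consecutive cubes n³ from n = 2.
Track B: 19, 28, 37, 46, 55, 64. Adding 9 each time.
The 13th slot belongs to track A; its 7th term is 512.

512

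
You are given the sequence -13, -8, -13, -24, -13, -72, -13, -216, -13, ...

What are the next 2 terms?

-648, -13

The terms cycle through 2 interleaved subsequences.
Subsequence A: -13, -13, -13, -13, -13. Constant -13.
Subsequence B: -8, -24, -72, -216. A geometric progression (common ratio 3).
Position 10 falls in subsequence B as its term 5, giving -648.
The 11th slot belongs to subsequence A; its 6th term is -13.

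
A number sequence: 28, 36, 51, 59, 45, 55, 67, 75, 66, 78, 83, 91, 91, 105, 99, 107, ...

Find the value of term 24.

Positions follow the repeating pattern AABB; grouping by letter gives 2 tracks.
Stream A = 28, 36, 45, 55, 66, 78, 91, 105: the triangular numbers T_7, T_8, ….
Stream B = 51, 59, 67, 75, 83, 91, 99, 107: linear: a_n = 43 + 8·n.
Term 24 comes from stream B (its 12th entry): 139.

139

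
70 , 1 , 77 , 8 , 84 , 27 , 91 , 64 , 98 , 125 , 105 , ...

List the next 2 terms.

Taking every 2nd term gives 2 separate tracks.
Track A = 70, 77, 84, 91, 98, 105: linear: a_n = 63 + 7·n.
Track B = 1, 8, 27, 64, 125: perfect cubes starting at 1³.
Term 12 comes from track B (its 6th entry): 216.
The 13th slot belongs to track A; its 7th term is 112.

216, 112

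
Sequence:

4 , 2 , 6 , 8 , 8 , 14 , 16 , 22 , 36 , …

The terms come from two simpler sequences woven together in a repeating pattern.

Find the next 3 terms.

Positions follow the repeating pattern ABB; grouping by letter gives 2 tracks.
Track A: 4, 8, 16 (successive powers of 2).
Track B: 2, 6, 8, 14, 22, 36 (each term equals the sum of the previous two).
Term 10 comes from track A (its 4th entry): 32.
Position 11 → track B, term 7 = 58.
Term 12 comes from track B (its 8th entry): 94.

32, 58, 94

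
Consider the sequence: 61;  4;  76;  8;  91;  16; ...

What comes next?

106

Positions 1, 3, 5, … form one subsequence and positions 2, 4, 6, … form another.
Track A = 61, 76, 91: arithmetic with common difference +15.
Track B = 4, 8, 16: powers 2^2, 2^3, 2^4, ….
Position 7 → track A, term 4 = 106.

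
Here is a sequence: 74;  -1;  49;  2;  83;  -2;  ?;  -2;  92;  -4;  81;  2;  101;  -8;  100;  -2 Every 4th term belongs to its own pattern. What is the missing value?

64

The terms cycle through 4 interleaved subsequences.
Track A: 74, 83, 92, 101. Adding 9 each time.
Track B: -1, -2, -4, -8. Geometric, ×2 each step.
Track C: 49, ?, 81, 100. The squares 7², 8², 9², ….
Track D: 2, -2, 2, -2. Oscillating between 2 and -2.
So the missing entry in track C is 64.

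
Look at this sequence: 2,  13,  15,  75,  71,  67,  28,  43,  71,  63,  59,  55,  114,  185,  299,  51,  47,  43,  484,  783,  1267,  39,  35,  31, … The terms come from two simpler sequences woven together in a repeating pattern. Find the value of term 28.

Positions follow the repeating pattern AAABBB; grouping by letter gives 2 tracks.
Stream A: 2, 13, 15, 28, 43, 71, 114, 185, 299, 484, 783, 1267. Each term equals the sum of the previous two.
Stream B: 75, 71, 67, 63, 59, 55, 51, 47, 43, 39, 35, 31. Arithmetic, step −4.
Term 28 comes from stream B (its 13th entry): 27.

27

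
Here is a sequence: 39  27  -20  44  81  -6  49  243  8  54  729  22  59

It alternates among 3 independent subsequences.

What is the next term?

2187

Split by position mod 3: positions 1, 4, 7, … form one track, and each other residue class forms its own.
Track A is 39, 44, 49, 54, 59, which is arithmetic with common difference +5.
Track B is 27, 81, 243, 729, which is powers 3^3, 3^4, 3^5, ….
Track C is -20, -6, 8, 22, which is arithmetic, step +14.
Position 14 → track B, term 5 = 2187.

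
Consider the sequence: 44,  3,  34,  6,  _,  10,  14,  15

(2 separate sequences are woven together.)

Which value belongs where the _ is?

24

The terms cycle through 2 interleaved subsequences.
Subsequence A is 44, 34, ?, 14, which is linear: a_n = 54 − 10·n.
Subsequence B is 3, 6, 10, 15, which is triangular numbers n(n+1)/2 for n = 2, 3, ….
The gap is subsequence A's term 3; the rule gives 24.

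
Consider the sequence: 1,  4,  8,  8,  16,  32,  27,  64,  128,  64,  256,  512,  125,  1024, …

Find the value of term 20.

16384

Positions follow the repeating pattern ABB; grouping by letter gives 2 tracks.
Track A: 1, 8, 27, 64, 125 — consecutive cubes n³ from n = 1.
Track B: 4, 8, 16, 32, 64, 128, 256, 512, 1024 — powers of 2.
The 20th slot belongs to track B; its 13th term is 16384.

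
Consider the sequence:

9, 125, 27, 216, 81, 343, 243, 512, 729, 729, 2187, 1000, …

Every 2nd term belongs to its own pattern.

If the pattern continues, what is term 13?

6561

The terms cycle through 2 interleaved subsequences.
Subsequence A = 9, 27, 81, 243, 729, 2187: powers 3^2, 3^3, 3^4, ….
Subsequence B = 125, 216, 343, 512, 729, 1000: perfect cubes starting at 5³.
Term 13 comes from subsequence A (its 7th entry): 6561.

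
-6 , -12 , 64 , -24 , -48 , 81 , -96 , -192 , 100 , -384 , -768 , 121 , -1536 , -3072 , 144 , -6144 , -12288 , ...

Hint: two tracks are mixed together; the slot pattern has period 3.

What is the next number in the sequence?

Positions follow the repeating pattern AAB; grouping by letter gives 2 tracks.
Track A is -6, -12, -24, -48, -96, -192, -384, -768, -1536, -3072, -6144, -12288, which is geometric with ratio 2.
Track B is 64, 81, 100, 121, 144, which is consecutive squares n² from n = 8.
Position 18 → track B, term 6 = 169.

169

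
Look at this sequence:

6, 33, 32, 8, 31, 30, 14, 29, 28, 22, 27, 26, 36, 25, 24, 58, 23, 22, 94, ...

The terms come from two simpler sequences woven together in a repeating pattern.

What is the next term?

Positions follow the repeating pattern ABB; grouping by letter gives 2 tracks.
Stream A = 6, 8, 14, 22, 36, 58, 94: each term equals the sum of the previous two.
Stream B = 33, 32, 31, 30, 29, 28, 27, 26, 25, 24, 23, 22: arithmetic, step −1.
The 20th slot belongs to stream B; its 13th term is 21.

21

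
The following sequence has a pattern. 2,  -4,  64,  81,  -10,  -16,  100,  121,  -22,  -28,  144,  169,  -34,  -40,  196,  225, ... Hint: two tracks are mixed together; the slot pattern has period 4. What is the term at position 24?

The slot pattern repeats as AABB (period 4), so there are 2 interleaved tracks.
Track A is 2, -4, -10, -16, -22, -28, -34, -40, which is subtracting 6 each time.
Track B is 64, 81, 100, 121, 144, 169, 196, 225, which is consecutive squares n² from n = 8.
The 24th slot belongs to track B; its 12th term is 361.

361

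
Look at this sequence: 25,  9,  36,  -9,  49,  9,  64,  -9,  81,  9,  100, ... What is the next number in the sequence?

-9

The terms cycle through 2 interleaved subsequences.
Track A: 25, 36, 49, 64, 81, 100 (perfect squares starting at 5²).
Track B: 9, -9, 9, -9, 9 (oscillating between 9 and -9).
The 12th slot belongs to track B; its 6th term is -9.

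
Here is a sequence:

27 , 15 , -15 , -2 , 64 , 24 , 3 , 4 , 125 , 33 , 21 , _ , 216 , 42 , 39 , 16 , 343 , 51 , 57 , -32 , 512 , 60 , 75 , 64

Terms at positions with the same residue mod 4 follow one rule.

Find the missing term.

Taking every 4th term gives 4 separate tracks.
Stream A is 27, 64, 125, 216, 343, 512, which is perfect cubes starting at 3³.
Stream B is 15, 24, 33, 42, 51, 60, which is arithmetic with common difference +9.
Stream C is -15, 3, 21, 39, 57, 75, which is adding 18 each time.
Stream D is -2, 4, ?, 16, -32, 64, which is geometric, ×-2 each step.
So the missing entry in stream D is -8.

-8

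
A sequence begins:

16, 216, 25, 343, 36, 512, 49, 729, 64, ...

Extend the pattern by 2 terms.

1000, 81

The terms cycle through 2 interleaved subsequences.
Stream A: 16, 25, 36, 49, 64. Consecutive squares n² from n = 4.
Stream B: 216, 343, 512, 729. The cubes 6³, 7³, 8³, ….
Position 10 falls in stream B as its term 5, giving 1000.
Position 11 falls in stream A as its term 6, giving 81.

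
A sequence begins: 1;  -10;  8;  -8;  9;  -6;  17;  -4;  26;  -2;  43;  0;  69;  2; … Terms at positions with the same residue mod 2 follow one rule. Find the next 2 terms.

112, 4

Taking every 2nd term gives 2 separate tracks.
Subsequence A = 1, 8, 9, 17, 26, 43, 69: each term equals the sum of the previous two.
Subsequence B = -10, -8, -6, -4, -2, 0, 2: arithmetic, step +2.
Term 15 comes from subsequence A (its 8th entry): 112.
The 16th slot belongs to subsequence B; its 8th term is 4.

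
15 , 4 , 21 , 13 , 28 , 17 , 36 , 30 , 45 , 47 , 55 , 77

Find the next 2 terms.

66, 124

The terms cycle through 2 interleaved subsequences.
Track A: 15, 21, 28, 36, 45, 55 — triangular numbers starting at T_5.
Track B: 4, 13, 17, 30, 47, 77 — Fibonacci-style (each term is the sum of the two before it).
The 13th slot belongs to track A; its 7th term is 66.
The 14th slot belongs to track B; its 7th term is 124.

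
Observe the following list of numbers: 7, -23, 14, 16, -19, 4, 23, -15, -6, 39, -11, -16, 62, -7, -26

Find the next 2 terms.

101, -3

Read the sequence 3 terms at a time; column i is its own pattern.
Track A: 7, 16, 23, 39, 62 — a Fibonacci-like recurrence a_n = a_{n-1} + a_{n-2}.
Track B: -23, -19, -15, -11, -7 — arithmetic with common difference +4.
Track C: 14, 4, -6, -16, -26 — arithmetic with common difference −10.
Position 16 falls in track A as its term 6, giving 101.
Position 17 → track B, term 6 = -3.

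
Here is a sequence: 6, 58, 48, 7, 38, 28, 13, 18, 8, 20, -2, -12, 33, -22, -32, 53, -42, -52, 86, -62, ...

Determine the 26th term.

Positions follow the repeating pattern ABB; grouping by letter gives 2 tracks.
Stream A is 6, 7, 13, 20, 33, 53, 86, which is a Fibonacci-like recurrence a_n = a_{n-1} + a_{n-2}.
Stream B is 58, 48, 38, 28, 18, 8, -2, -12, -22, -32, -42, -52, -62, which is arithmetic, step −10.
Term 26 comes from stream B (its 17th entry): -102.

-102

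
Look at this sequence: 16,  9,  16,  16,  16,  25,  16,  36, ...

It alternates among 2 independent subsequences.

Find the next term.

Taking every 2nd term gives 2 separate tracks.
Track A = 16, 16, 16, 16: the constant sequence 16.
Track B = 9, 16, 25, 36: perfect squares starting at 3².
The 9th slot belongs to track A; its 5th term is 16.

16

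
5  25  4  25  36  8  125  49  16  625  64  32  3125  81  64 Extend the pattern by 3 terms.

Taking every 3rd term gives 3 separate tracks.
Subsequence A is 5, 25, 125, 625, 3125, which is geometric with ratio 5.
Subsequence B is 25, 36, 49, 64, 81, which is the squares 5², 6², 7², ….
Subsequence C is 4, 8, 16, 32, 64, which is powers of 2.
Position 16 → subsequence A, term 6 = 15625.
Term 17 comes from subsequence B (its 6th entry): 100.
Position 18 falls in subsequence C as its term 6, giving 128.

15625, 100, 128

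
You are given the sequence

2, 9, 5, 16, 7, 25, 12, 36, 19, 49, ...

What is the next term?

Taking every 2nd term gives 2 separate tracks.
Track A is 2, 5, 7, 12, 19, which is a Fibonacci-like recurrence a_n = a_{n-1} + a_{n-2}.
Track B is 9, 16, 25, 36, 49, which is perfect squares starting at 3².
Position 11 → track A, term 6 = 31.

31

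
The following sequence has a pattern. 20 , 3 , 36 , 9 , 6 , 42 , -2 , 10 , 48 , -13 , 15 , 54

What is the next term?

-24

Read the sequence 3 terms at a time; column i is its own pattern.
Stream A: 20, 9, -2, -13 — subtracting 11 each time.
Stream B: 3, 6, 10, 15 — the triangular numbers T_2, T_3, ….
Stream C: 36, 42, 48, 54 — linear: a_n = 30 + 6·n.
The 13th slot belongs to stream A; its 5th term is -24.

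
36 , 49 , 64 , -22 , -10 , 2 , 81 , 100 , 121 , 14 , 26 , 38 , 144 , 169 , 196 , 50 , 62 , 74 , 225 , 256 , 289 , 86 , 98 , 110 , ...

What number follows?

324

The slot pattern repeats as AAABBB (period 6), so there are 2 interleaved tracks.
Stream A: 36, 49, 64, 81, 100, 121, 144, 169, 196, 225, 256, 289 — perfect squares starting at 6².
Stream B: -22, -10, 2, 14, 26, 38, 50, 62, 74, 86, 98, 110 — arithmetic with common difference +12.
Term 25 comes from stream A (its 13th entry): 324.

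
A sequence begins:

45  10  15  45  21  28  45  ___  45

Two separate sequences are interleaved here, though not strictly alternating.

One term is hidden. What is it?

Reading positions in blocks of 3 reveals the pattern ABB — 2 tracks woven together.
Subsequence A = 45, 45, 45: always 45.
Subsequence B = 10, 15, 21, 28, ?, 45: triangular numbers n(n+1)/2 for n = 4, 5, ….
So the missing entry in subsequence B is 36.

36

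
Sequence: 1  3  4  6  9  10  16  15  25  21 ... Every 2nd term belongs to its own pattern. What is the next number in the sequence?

36

Positions 1, 3, 5, … form one subsequence and positions 2, 4, 6, … form another.
Stream A: 1, 4, 9, 16, 25 — consecutive squares n² from n = 1.
Stream B: 3, 6, 10, 15, 21 — the triangular numbers T_2, T_3, ….
Position 11 falls in stream A as its term 6, giving 36.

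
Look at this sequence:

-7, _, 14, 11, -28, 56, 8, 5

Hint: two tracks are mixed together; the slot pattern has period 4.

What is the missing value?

14

Positions follow the repeating pattern AABB; grouping by letter gives 2 tracks.
Stream A: -7, ?, -28, 56 (geometric, ×-2 each step).
Stream B: 14, 11, 8, 5 (arithmetic, step −3).
So the missing entry in stream A is 14.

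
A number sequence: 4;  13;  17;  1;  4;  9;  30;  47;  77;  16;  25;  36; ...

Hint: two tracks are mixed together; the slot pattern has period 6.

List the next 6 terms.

124, 201, 325, 49, 64, 81

Reading positions in blocks of 6 reveals the pattern AAABBB — 2 tracks woven together.
Subsequence A: 4, 13, 17, 30, 47, 77. Fibonacci-style (each term is the sum of the two before it).
Subsequence B: 1, 4, 9, 16, 25, 36. The squares 1², 2², 3², ….
Position 13 → subsequence A, term 7 = 124.
Position 14 falls in subsequence A as its term 8, giving 201.
Position 15 falls in subsequence A as its term 9, giving 325.
Position 16 falls in subsequence B as its term 7, giving 49.
Term 17 comes from subsequence B (its 8th entry): 64.
The 18th slot belongs to subsequence B; its 9th term is 81.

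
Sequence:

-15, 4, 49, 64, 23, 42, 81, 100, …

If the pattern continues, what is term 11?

Positions follow the repeating pattern AABB; grouping by letter gives 2 tracks.
Track A: -15, 4, 23, 42 — arithmetic with common difference +19.
Track B: 49, 64, 81, 100 — the squares 7², 8², 9², ….
Position 11 falls in track B as its term 5, giving 121.

121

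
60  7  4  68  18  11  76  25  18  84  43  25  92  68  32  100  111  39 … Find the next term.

The terms cycle through 3 interleaved subsequences.
Track A: 60, 68, 76, 84, 92, 100. Adding 8 each time.
Track B: 7, 18, 25, 43, 68, 111. Each term equals the sum of the previous two.
Track C: 4, 11, 18, 25, 32, 39. Linear: a_n = -3 + 7·n.
The 19th slot belongs to track A; its 7th term is 108.

108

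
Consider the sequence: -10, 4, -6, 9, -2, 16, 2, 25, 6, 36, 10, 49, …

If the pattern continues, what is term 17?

22

Taking every 2nd term gives 2 separate tracks.
Subsequence A: -10, -6, -2, 2, 6, 10 — adding 4 each time.
Subsequence B: 4, 9, 16, 25, 36, 49 — consecutive squares n² from n = 2.
Position 17 falls in subsequence A as its term 9, giving 22.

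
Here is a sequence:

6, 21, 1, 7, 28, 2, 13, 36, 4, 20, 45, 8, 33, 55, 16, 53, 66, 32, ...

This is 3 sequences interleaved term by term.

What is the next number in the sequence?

86

Split by position mod 3 into 3 tracks.
Track A = 6, 7, 13, 20, 33, 53: each term equals the sum of the previous two.
Track B = 21, 28, 36, 45, 55, 66: triangular numbers n(n+1)/2 for n = 6, 7, ….
Track C = 1, 2, 4, 8, 16, 32: powers 2^0, 2^1, 2^2, ….
The 19th slot belongs to track A; its 7th term is 86.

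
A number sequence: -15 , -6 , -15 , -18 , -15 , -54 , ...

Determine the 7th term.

Positions 1, 3, 5, … form one subsequence and positions 2, 4, 6, … form another.
Subsequence A: -15, -15, -15 — always -15.
Subsequence B: -6, -18, -54 — multiplying by 3 each time.
Position 7 → subsequence A, term 4 = -15.

-15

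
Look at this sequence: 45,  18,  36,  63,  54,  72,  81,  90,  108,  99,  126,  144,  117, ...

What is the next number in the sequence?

The slot pattern repeats as ABB (period 3), so there are 2 interleaved tracks.
Track A = 45, 63, 81, 99, 117: linear: a_n = 27 + 18·n.
Track B = 18, 36, 54, 72, 90, 108, 126, 144: adding 18 each time.
Position 14 falls in track B as its term 9, giving 162.

162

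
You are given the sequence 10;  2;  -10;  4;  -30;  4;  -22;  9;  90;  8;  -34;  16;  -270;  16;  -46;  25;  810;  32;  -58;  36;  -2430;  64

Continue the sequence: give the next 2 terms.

Split by position mod 4: positions 1, 5, 9, … form one track, and each other residue class forms its own.
Track A is 10, -30, 90, -270, 810, -2430, which is geometric, ×-3 each step.
Track B is 2, 4, 8, 16, 32, 64, which is powers of 2.
Track C is -10, -22, -34, -46, -58, which is linear: a_n = 2 − 12·n.
Track D is 4, 9, 16, 25, 36, which is the squares 2², 3², 4², ….
Position 23 falls in track C as its term 6, giving -70.
Position 24 → track D, term 6 = 49.

-70, 49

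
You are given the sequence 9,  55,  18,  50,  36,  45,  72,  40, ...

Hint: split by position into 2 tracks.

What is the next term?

144

The terms cycle through 2 interleaved subsequences.
Track A: 9, 18, 36, 72. Geometric, ×2 each step.
Track B: 55, 50, 45, 40. Arithmetic with common difference −5.
Term 9 comes from track A (its 5th entry): 144.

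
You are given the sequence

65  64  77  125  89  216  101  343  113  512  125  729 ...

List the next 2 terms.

137, 1000

Split by position mod 2 into 2 tracks.
Track A: 65, 77, 89, 101, 113, 125. Adding 12 each time.
Track B: 64, 125, 216, 343, 512, 729. The cubes 4³, 5³, 6³, ….
Position 13 falls in track A as its term 7, giving 137.
Term 14 comes from track B (its 7th entry): 1000.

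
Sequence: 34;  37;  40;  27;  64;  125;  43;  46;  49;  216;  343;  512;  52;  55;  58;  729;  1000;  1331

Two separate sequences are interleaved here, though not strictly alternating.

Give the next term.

The slot pattern repeats as AAABBB (period 6), so there are 2 interleaved tracks.
Track A is 34, 37, 40, 43, 46, 49, 52, 55, 58, which is linear: a_n = 31 + 3·n.
Track B is 27, 64, 125, 216, 343, 512, 729, 1000, 1331, which is the cubes 3³, 4³, 5³, ….
Term 19 comes from track A (its 10th entry): 61.

61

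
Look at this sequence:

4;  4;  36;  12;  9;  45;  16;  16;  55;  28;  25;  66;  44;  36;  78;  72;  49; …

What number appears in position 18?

91

Taking every 3rd term gives 3 separate tracks.
Track A: 4, 12, 16, 28, 44, 72 (each term equals the sum of the previous two).
Track B: 4, 9, 16, 25, 36, 49 (the squares 2², 3², 4², …).
Track C: 36, 45, 55, 66, 78 (triangular numbers starting at T_8).
The 18th slot belongs to track C; its 6th term is 91.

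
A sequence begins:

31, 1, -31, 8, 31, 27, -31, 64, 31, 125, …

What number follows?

Split by position mod 2 into 2 tracks.
Track A = 31, -31, 31, -31, 31: the oscillation 31·(−1)^(n+1).
Track B = 1, 8, 27, 64, 125: consecutive cubes n³ from n = 1.
The 11th slot belongs to track A; its 6th term is -31.

-31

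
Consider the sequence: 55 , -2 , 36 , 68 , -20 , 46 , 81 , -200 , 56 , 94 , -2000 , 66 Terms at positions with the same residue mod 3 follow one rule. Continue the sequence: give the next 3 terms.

Split by position mod 3: positions 1, 4, 7, … form one track, and each other residue class forms its own.
Stream A: 55, 68, 81, 94 (linear: a_n = 42 + 13·n).
Stream B: -2, -20, -200, -2000 (geometric with ratio 10).
Stream C: 36, 46, 56, 66 (arithmetic with common difference +10).
Term 13 comes from stream A (its 5th entry): 107.
Position 14 → stream B, term 5 = -20000.
Position 15 falls in stream C as its term 5, giving 76.

107, -20000, 76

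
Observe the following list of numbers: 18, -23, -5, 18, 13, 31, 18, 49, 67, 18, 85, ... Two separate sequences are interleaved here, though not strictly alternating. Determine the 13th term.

Positions follow the repeating pattern ABB; grouping by letter gives 2 tracks.
Subsequence A is 18, 18, 18, 18, which is always 18.
Subsequence B is -23, -5, 13, 31, 49, 67, 85, which is linear: a_n = -41 + 18·n.
Position 13 → subsequence A, term 5 = 18.

18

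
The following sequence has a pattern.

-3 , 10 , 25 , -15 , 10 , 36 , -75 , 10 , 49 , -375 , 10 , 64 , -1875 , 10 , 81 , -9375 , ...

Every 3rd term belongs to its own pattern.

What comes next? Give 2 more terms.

10, 100

The terms cycle through 3 interleaved subsequences.
Stream A = -3, -15, -75, -375, -1875, -9375: geometric, ×5 each step.
Stream B = 10, 10, 10, 10, 10: constant 10.
Stream C = 25, 36, 49, 64, 81: consecutive squares n² from n = 5.
Term 17 comes from stream B (its 6th entry): 10.
The 18th slot belongs to stream C; its 6th term is 100.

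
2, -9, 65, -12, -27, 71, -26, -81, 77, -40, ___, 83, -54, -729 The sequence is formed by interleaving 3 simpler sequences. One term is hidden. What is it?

Read the sequence 3 terms at a time; column i is its own pattern.
Subsequence A: 2, -12, -26, -40, -54. Linear: a_n = 16 − 14·n.
Subsequence B: -9, -27, -81, ?, -729. Geometric, ×3 each step.
Subsequence C: 65, 71, 77, 83. Arithmetic, step +6.
The gap is subsequence B's term 4; the rule gives -243.

-243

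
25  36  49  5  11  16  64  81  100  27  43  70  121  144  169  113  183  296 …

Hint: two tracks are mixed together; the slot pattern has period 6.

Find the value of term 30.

5312

Reading positions in blocks of 6 reveals the pattern AAABBB — 2 tracks woven together.
Stream A is 25, 36, 49, 64, 81, 100, 121, 144, 169, which is the squares 5², 6², 7², ….
Stream B is 5, 11, 16, 27, 43, 70, 113, 183, 296, which is a Fibonacci-like recurrence a_n = a_{n-1} + a_{n-2}.
Term 30 comes from stream B (its 15th entry): 5312.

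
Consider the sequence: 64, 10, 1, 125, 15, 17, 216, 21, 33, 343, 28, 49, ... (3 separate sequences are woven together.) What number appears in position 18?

Split by position mod 3 into 3 tracks.
Track A = 64, 125, 216, 343: the cubes 4³, 5³, 6³, ….
Track B = 10, 15, 21, 28: triangular numbers starting at T_4.
Track C = 1, 17, 33, 49: arithmetic with common difference +16.
Position 18 falls in track C as its term 6, giving 81.

81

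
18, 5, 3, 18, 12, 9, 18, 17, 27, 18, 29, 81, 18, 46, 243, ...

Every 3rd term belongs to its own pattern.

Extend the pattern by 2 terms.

Read the sequence 3 terms at a time; column i is its own pattern.
Subsequence A: 18, 18, 18, 18, 18 — always 18.
Subsequence B: 5, 12, 17, 29, 46 — each term equals the sum of the previous two.
Subsequence C: 3, 9, 27, 81, 243 — geometric, ×3 each step.
Position 16 falls in subsequence A as its term 6, giving 18.
Position 17 → subsequence B, term 6 = 75.

18, 75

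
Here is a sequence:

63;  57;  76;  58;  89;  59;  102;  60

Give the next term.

Taking every 2nd term gives 2 separate tracks.
Track A: 63, 76, 89, 102. Arithmetic with common difference +13.
Track B: 57, 58, 59, 60. Arithmetic with common difference +1.
The 9th slot belongs to track A; its 5th term is 115.

115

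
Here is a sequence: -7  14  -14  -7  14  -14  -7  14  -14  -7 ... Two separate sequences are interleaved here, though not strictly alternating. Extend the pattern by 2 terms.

Positions follow the repeating pattern ABB; grouping by letter gives 2 tracks.
Stream A = -7, -7, -7, -7: the constant sequence -7.
Stream B = 14, -14, 14, -14, 14, -14: the oscillation 14·(−1)^(n+1).
Term 11 comes from stream B (its 7th entry): 14.
Term 12 comes from stream B (its 8th entry): -14.

14, -14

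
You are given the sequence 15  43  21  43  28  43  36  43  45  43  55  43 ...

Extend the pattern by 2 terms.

66, 43

Positions 1, 3, 5, … form one subsequence and positions 2, 4, 6, … form another.
Track A is 15, 21, 28, 36, 45, 55, which is the triangular numbers T_5, T_6, ….
Track B is 43, 43, 43, 43, 43, 43, which is always 43.
The 13th slot belongs to track A; its 7th term is 66.
Position 14 → track B, term 7 = 43.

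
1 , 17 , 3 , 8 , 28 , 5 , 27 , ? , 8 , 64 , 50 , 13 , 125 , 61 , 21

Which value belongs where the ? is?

Taking every 3rd term gives 3 separate tracks.
Stream A: 1, 8, 27, 64, 125. The cubes 1³, 2³, 3³, ….
Stream B: 17, 28, ?, 50, 61. Arithmetic with common difference +11.
Stream C: 3, 5, 8, 13, 21. Each term equals the sum of the previous two.
So the missing entry in stream B is 39.

39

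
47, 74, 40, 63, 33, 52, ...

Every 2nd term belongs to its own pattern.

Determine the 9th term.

Split by position mod 2 into 2 tracks.
Track A: 47, 40, 33 (arithmetic with common difference −7).
Track B: 74, 63, 52 (arithmetic with common difference −11).
The 9th slot belongs to track A; its 5th term is 19.

19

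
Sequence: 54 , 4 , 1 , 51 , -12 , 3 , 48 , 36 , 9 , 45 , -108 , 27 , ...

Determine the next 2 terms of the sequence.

42, 324

The terms cycle through 3 interleaved subsequences.
Stream A = 54, 51, 48, 45: arithmetic, step −3.
Stream B = 4, -12, 36, -108: geometric, ×-3 each step.
Stream C = 1, 3, 9, 27: powers of 3.
Position 13 falls in stream A as its term 5, giving 42.
Term 14 comes from stream B (its 5th entry): 324.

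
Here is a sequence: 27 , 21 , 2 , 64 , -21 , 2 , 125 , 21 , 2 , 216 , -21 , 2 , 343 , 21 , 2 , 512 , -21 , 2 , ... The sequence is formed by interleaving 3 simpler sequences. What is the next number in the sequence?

Taking every 3rd term gives 3 separate tracks.
Subsequence A = 27, 64, 125, 216, 343, 512: the cubes 3³, 4³, 5³, ….
Subsequence B = 21, -21, 21, -21, 21, -21: alternating ±21.
Subsequence C = 2, 2, 2, 2, 2, 2: always 2.
The 19th slot belongs to subsequence A; its 7th term is 729.

729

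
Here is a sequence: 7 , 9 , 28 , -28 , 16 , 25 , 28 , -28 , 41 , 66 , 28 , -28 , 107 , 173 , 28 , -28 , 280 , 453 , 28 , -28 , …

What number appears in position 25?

1919

Reading positions in blocks of 4 reveals the pattern AABB — 2 tracks woven together.
Subsequence A: 7, 9, 16, 25, 41, 66, 107, 173, 280, 453 — Fibonacci-style (each term is the sum of the two before it).
Subsequence B: 28, -28, 28, -28, 28, -28, 28, -28, 28, -28 — alternating ±28.
Term 25 comes from subsequence A (its 13th entry): 1919.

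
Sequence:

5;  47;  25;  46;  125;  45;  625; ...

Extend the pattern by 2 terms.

44, 3125

Odd-indexed and even-indexed terms follow separate rules.
Track A = 5, 25, 125, 625: geometric with ratio 5.
Track B = 47, 46, 45: linear: a_n = 48 − n.
Position 8 → track B, term 4 = 44.
Position 9 → track A, term 5 = 3125.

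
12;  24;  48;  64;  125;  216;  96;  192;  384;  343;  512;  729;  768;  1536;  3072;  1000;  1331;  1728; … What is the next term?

6144

Reading positions in blocks of 6 reveals the pattern AAABBB — 2 tracks woven together.
Track A: 12, 24, 48, 96, 192, 384, 768, 1536, 3072 (multiplying by 2 each time).
Track B: 64, 125, 216, 343, 512, 729, 1000, 1331, 1728 (the cubes 4³, 5³, 6³, …).
Position 19 falls in track A as its term 10, giving 6144.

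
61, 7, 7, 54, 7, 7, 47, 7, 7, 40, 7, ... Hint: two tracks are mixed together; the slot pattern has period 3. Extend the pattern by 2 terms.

7, 33

Positions follow the repeating pattern ABB; grouping by letter gives 2 tracks.
Subsequence A = 61, 54, 47, 40: arithmetic with common difference −7.
Subsequence B = 7, 7, 7, 7, 7, 7, 7: the constant sequence 7.
The 12th slot belongs to subsequence B; its 8th term is 7.
Position 13 falls in subsequence A as its term 5, giving 33.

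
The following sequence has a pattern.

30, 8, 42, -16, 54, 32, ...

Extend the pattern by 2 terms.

66, -64

Positions 1, 3, 5, … form one subsequence and positions 2, 4, 6, … form another.
Subsequence A: 30, 42, 54. Arithmetic, step +12.
Subsequence B: 8, -16, 32. Multiplying by -2 each time.
The 7th slot belongs to subsequence A; its 4th term is 66.
Term 8 comes from subsequence B (its 4th entry): -64.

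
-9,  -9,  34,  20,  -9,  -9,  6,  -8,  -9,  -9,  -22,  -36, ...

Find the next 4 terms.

Reading positions in blocks of 4 reveals the pattern AABB — 2 tracks woven together.
Stream A: -9, -9, -9, -9, -9, -9. Constant -9.
Stream B: 34, 20, 6, -8, -22, -36. Arithmetic, step −14.
Term 13 comes from stream A (its 7th entry): -9.
The 14th slot belongs to stream A; its 8th term is -9.
The 15th slot belongs to stream B; its 7th term is -50.
Position 16 falls in stream B as its term 8, giving -64.

-9, -9, -50, -64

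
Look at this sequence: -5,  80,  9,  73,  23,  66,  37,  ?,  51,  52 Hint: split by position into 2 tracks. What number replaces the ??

59

Split by position mod 2 into 2 tracks.
Track A: -5, 9, 23, 37, 51 (arithmetic, step +14).
Track B: 80, 73, 66, ?, 52 (arithmetic with common difference −7).
The gap is track B's term 4; the rule gives 59.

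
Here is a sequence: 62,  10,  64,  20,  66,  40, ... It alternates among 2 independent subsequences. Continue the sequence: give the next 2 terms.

Odd-indexed and even-indexed terms follow separate rules.
Stream A = 62, 64, 66: linear: a_n = 60 + 2·n.
Stream B = 10, 20, 40: geometric with ratio 2.
Position 7 → stream A, term 4 = 68.
Position 8 falls in stream B as its term 4, giving 80.

68, 80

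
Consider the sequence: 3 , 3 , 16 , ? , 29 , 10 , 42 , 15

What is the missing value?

6

Positions 1, 3, 5, … form one subsequence and positions 2, 4, 6, … form another.
Track A = 3, 16, 29, 42: arithmetic, step +13.
Track B = 3, ?, 10, 15: triangular numbers starting at T_2.
The gap is track B's term 2; the rule gives 6.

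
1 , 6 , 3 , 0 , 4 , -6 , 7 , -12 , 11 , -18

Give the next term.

The terms cycle through 2 interleaved subsequences.
Track A = 1, 3, 4, 7, 11: each term equals the sum of the previous two.
Track B = 6, 0, -6, -12, -18: subtracting 6 each time.
The 11th slot belongs to track A; its 6th term is 18.

18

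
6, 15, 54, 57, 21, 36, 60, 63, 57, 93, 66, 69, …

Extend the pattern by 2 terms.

150, 243

The slot pattern repeats as AABB (period 4), so there are 2 interleaved tracks.
Track A: 6, 15, 21, 36, 57, 93. A Fibonacci-like recurrence a_n = a_{n-1} + a_{n-2}.
Track B: 54, 57, 60, 63, 66, 69. Adding 3 each time.
Position 13 falls in track A as its term 7, giving 150.
The 14th slot belongs to track A; its 8th term is 243.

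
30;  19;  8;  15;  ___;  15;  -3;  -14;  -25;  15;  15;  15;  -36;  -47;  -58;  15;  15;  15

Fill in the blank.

Reading positions in blocks of 6 reveals the pattern AAABBB — 2 tracks woven together.
Track A: 30, 19, 8, -3, -14, -25, -36, -47, -58 — subtracting 11 each time.
Track B: 15, ?, 15, 15, 15, 15, 15, 15, 15 — the constant sequence 15.
Filling track B at index 2 by its rule yields 15.

15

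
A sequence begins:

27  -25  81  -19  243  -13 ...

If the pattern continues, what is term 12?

Odd-indexed and even-indexed terms follow separate rules.
Track A: 27, 81, 243. Powers of 3.
Track B: -25, -19, -13. Adding 6 each time.
Position 12 falls in track B as its term 6, giving 5.

5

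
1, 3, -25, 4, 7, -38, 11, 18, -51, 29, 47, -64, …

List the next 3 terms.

Reading positions in blocks of 3 reveals the pattern AAB — 2 tracks woven together.
Track A = 1, 3, 4, 7, 11, 18, 29, 47: Fibonacci-style (each term is the sum of the two before it).
Track B = -25, -38, -51, -64: linear: a_n = -12 − 13·n.
Position 13 falls in track A as its term 9, giving 76.
The 14th slot belongs to track A; its 10th term is 123.
Position 15 → track B, term 5 = -77.

76, 123, -77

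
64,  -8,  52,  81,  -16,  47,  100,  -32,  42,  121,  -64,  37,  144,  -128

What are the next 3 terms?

The terms cycle through 3 interleaved subsequences.
Subsequence A = 64, 81, 100, 121, 144: perfect squares starting at 8².
Subsequence B = -8, -16, -32, -64, -128: a geometric progression (common ratio 2).
Subsequence C = 52, 47, 42, 37: arithmetic with common difference −5.
Term 15 comes from subsequence C (its 5th entry): 32.
Term 16 comes from subsequence A (its 6th entry): 169.
Position 17 → subsequence B, term 6 = -256.

32, 169, -256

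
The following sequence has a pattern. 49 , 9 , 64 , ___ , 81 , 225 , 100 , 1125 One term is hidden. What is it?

Positions 1, 3, 5, … form one subsequence and positions 2, 4, 6, … form another.
Stream A is 49, 64, 81, 100, which is consecutive squares n² from n = 7.
Stream B is 9, ?, 225, 1125, which is geometric with ratio 5.
So the missing entry in stream B is 45.

45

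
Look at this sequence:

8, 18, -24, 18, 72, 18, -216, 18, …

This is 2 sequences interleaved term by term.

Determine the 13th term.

Odd-indexed and even-indexed terms follow separate rules.
Subsequence A: 8, -24, 72, -216 — geometric with ratio -3.
Subsequence B: 18, 18, 18, 18 — always 18.
Position 13 → subsequence A, term 7 = 5832.

5832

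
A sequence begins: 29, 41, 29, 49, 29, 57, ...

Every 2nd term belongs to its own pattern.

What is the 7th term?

29

Taking every 2nd term gives 2 separate tracks.
Subsequence A is 29, 29, 29, which is the constant sequence 29.
Subsequence B is 41, 49, 57, which is adding 8 each time.
Position 7 → subsequence A, term 4 = 29.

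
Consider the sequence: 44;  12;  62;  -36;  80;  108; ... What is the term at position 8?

-324

Odd-indexed and even-indexed terms follow separate rules.
Track A: 44, 62, 80 (linear: a_n = 26 + 18·n).
Track B: 12, -36, 108 (geometric with ratio -3).
Position 8 falls in track B as its term 4, giving -324.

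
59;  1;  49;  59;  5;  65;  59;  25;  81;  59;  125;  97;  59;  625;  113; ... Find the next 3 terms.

59, 3125, 129

Split by position mod 3 into 3 tracks.
Stream A: 59, 59, 59, 59, 59. Constant 59.
Stream B: 1, 5, 25, 125, 625. Geometric, ×5 each step.
Stream C: 49, 65, 81, 97, 113. Arithmetic with common difference +16.
Term 16 comes from stream A (its 6th entry): 59.
Position 17 → stream B, term 6 = 3125.
The 18th slot belongs to stream C; its 6th term is 129.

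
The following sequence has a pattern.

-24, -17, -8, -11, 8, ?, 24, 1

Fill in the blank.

-5

Taking every 2nd term gives 2 separate tracks.
Track A = -24, -8, 8, 24: linear: a_n = -40 + 16·n.
Track B = -17, -11, ?, 1: arithmetic, step +6.
Filling track B at index 3 by its rule yields -5.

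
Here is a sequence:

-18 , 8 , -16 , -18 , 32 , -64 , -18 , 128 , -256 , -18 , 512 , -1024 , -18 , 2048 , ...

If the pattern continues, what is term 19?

Reading positions in blocks of 3 reveals the pattern ABB — 2 tracks woven together.
Track A: -18, -18, -18, -18, -18 — always -18.
Track B: 8, -16, 32, -64, 128, -256, 512, -1024, 2048 — geometric, ×-2 each step.
Position 19 falls in track A as its term 7, giving -18.

-18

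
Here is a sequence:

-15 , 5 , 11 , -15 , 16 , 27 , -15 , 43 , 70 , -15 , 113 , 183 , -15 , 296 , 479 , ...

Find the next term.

-15

Positions follow the repeating pattern ABB; grouping by letter gives 2 tracks.
Stream A: -15, -15, -15, -15, -15 — the constant sequence -15.
Stream B: 5, 11, 16, 27, 43, 70, 113, 183, 296, 479 — Fibonacci-style (each term is the sum of the two before it).
Position 16 → stream A, term 6 = -15.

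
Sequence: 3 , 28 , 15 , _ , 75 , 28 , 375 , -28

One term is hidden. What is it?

-28

Positions 1, 3, 5, … form one subsequence and positions 2, 4, 6, … form another.
Subsequence A: 3, 15, 75, 375. Geometric, ×5 each step.
Subsequence B: 28, ?, 28, -28. The oscillation 28·(−1)^(n+1).
The gap is subsequence B's term 2; the rule gives -28.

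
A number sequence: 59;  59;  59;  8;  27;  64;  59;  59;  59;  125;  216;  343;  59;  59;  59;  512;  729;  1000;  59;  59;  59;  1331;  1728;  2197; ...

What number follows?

Reading positions in blocks of 6 reveals the pattern AAABBB — 2 tracks woven together.
Track A: 59, 59, 59, 59, 59, 59, 59, 59, 59, 59, 59, 59 — the constant sequence 59.
Track B: 8, 27, 64, 125, 216, 343, 512, 729, 1000, 1331, 1728, 2197 — perfect cubes starting at 2³.
Term 25 comes from track A (its 13th entry): 59.

59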